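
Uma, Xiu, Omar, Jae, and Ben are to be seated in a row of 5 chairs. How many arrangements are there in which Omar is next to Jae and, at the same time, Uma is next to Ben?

Treat {Omar,Jae} as one block (2 orders) and {Uma,Ben} as another (2 orders).
That leaves 3 units to arrange: 2 × 2 × 3! = 4 × 6 = 24.

24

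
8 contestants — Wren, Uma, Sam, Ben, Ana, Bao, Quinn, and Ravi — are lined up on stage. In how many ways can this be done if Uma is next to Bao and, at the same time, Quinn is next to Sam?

Treat {Uma,Bao} as one block (2 orders) and {Quinn,Sam} as another (2 orders).
That leaves 6 units to arrange: 2 × 2 × 6! = 4 × 720 = 2880.

2880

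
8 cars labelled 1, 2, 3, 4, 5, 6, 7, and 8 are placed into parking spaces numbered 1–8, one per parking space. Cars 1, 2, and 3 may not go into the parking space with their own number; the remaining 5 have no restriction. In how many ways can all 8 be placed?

Let Aᵢ (for i ∈ {1, 2, 3}) be the placements that put car i in its forbidden parking space. Any j of these fix j positions, leaving (8−j)! ways to fill the rest, and there are C(3,j) ways to pick which j.
By inclusion–exclusion, the number of valid placements is Σ_{j=0}^{3} (−1)^j C(3,j)·(8−j)!.
Computing: 40320 − 15120 + 2160 − 120 = 27240.

27240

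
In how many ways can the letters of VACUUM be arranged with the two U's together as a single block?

120

Treat the 2 copies of U as a single block. The multiset to arrange is then {UU, A, C, M, V}, 5 items in all.
All 5 items are distinct, so there are (5)! = 120 arrangements.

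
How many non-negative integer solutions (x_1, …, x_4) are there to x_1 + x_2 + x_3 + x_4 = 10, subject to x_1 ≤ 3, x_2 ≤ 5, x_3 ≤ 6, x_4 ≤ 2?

53

Ignoring the caps, the number of non-negative solutions to x_1+…+x_4 = 10 is C(13,3) = 286.
Subtract solutions that violate a single cap (substitute x_i' = x_i − (cap_i+1)): x_1 ≥ 4 gives C(9,3) = 84; x_2 ≥ 6 gives C(7,3) = 35; x_3 ≥ 7 gives C(6,3) = 20; x_4 ≥ 3 gives C(10,3) = 120. Together 259.
Add back pairs where two caps are both exceeded: 1 + 0 + 20 + 0 + 4 + 1 = 26.
By inclusion–exclusion the count is 286 − 259 + 26 = 53.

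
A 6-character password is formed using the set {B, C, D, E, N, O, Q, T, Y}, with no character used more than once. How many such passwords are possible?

With no repetition, fill the 6 characters in order: 9 choices, then 8, down to 4.
That product is 9 × 8 × 7 × 6 × 5 × 4 = 60480.

60480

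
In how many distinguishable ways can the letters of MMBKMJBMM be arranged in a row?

MMBKMJBMM has 9 letters with B appearing twice and M appearing 5 times.
So there are 9! / (5!·2!) = 1512 distinguishable arrangements.

1512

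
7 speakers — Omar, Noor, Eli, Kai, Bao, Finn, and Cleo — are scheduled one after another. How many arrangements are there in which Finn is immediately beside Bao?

1440

Place the 5 others and the Finn-Bao pair as 6 objects in a line; the pair has 2 internal arrangements.
That gives 2 × 6! = 2 × 720 = 1440.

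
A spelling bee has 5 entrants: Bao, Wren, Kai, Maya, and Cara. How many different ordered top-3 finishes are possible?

There are 5 choices for 1st place, 4 for 2nd, and 3 for 3rd.
That gives 5 × 4 × 3 = 60.

60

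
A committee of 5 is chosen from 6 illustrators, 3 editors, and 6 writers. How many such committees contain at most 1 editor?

Split by how many editors are chosen (0 through 1).
Sum: C(3,0)·C(12,5) + C(3,1)·C(12,4) = 792 + 1485 = 2277.

2277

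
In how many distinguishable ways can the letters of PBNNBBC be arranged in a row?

420

The 7 letters of PBNNBBC have repeats: B appearing 3 times and N appearing twice.
Dividing 7! = 5040 by 3!·2! = 12 for the repeated letters gives 420.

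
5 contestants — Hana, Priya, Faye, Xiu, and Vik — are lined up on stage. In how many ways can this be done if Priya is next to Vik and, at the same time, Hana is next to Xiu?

Treat {Priya,Vik} as one block (2 orders) and {Hana,Xiu} as another (2 orders).
That leaves 3 units to arrange: 2 × 2 × 3! = 4 × 6 = 24.

24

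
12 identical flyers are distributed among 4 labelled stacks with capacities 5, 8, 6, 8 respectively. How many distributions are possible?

By stars and bars, unrestricted non-negative solutions to x_1+…+x_4 = 12 number C(12+3,3) = 455.
Subtract solutions that violate a single cap (substitute x_i' = x_i − (cap_i+1)): x_1 ≥ 6 gives C(9,3) = 84; x_2 ≥ 9 gives C(6,3) = 20; x_3 ≥ 7 gives C(8,3) = 56; x_4 ≥ 9 gives C(6,3) = 20. Together 180.
No two caps can be exceeded simultaneously, so the pair terms are all 0.
By inclusion–exclusion the count is 455 − 180 + 0 = 275.

275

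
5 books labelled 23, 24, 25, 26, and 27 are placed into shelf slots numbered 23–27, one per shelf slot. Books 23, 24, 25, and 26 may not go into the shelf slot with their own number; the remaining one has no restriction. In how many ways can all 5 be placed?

Let Aᵢ (for 23 ≤ i ≤ 26) be the placements that put book i in its forbidden shelf slot. Any j of these fix j positions, leaving (5−j)! ways to fill the rest, and there are C(4,j) ways to pick which j.
By inclusion–exclusion, the number of valid placements is Σ_{j=0}^{4} (−1)^j C(4,j)·(5−j)!.
Computing: 120 − 96 + 36 − 8 + 1 = 53.

53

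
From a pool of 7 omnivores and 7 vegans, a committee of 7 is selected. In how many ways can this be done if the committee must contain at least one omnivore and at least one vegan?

3430

With no constraint there are C(14,7) = 3432 possible selections.
Selections missing a whole group: no omnivores → C(7,7) = 1; no vegans → C(7,7) = 1.
Both groups omitted at once is impossible, so 3432 − 2 = 3430.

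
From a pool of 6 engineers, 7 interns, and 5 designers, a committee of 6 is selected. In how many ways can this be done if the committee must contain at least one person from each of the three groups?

15470

Unrestricted: C(18,6) = 18564 ways to pick any 6 of the 18.
Subtract selections that omit an entire group: no engineers → C(12,6) = 924; no interns → C(11,6) = 462; no designers → C(13,6) = 1716.
Add back selections omitting two groups (i.e. drawn from a single group): C(6,6) + C(7,6) + C(5,6) = 8.
By inclusion–exclusion: 18564 − 3102 + 8 = 15470.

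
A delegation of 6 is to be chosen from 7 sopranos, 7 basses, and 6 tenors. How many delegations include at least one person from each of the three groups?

Unrestricted: C(20,6) = 38760 ways to pick any 6 of the 20.
Subtract selections that omit an entire group: no sopranos → C(13,6) = 1716; no basses → C(13,6) = 1716; no tenors → C(14,6) = 3003.
Add back selections omitting two groups (i.e. drawn from a single group): C(7,6) + C(7,6) + C(6,6) = 15.
By inclusion–exclusion: 38760 − 6435 + 15 = 32340.

32340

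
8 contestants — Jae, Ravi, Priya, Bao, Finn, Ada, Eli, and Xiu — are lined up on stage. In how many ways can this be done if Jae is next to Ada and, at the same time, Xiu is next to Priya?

2880

Treat {Jae,Ada} as one block (2 orders) and {Xiu,Priya} as another (2 orders).
That leaves 6 units to arrange: 2 × 2 × 6! = 4 × 720 = 2880.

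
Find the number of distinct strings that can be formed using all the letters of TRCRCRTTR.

1260

Letter multiplicities in TRCRCRTTR: C×2, R×4, T×3.
So there are 9! / (4!·3!·2!) = 1260 distinguishable arrangements.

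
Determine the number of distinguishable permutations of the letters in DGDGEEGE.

The 8 letters of DGDGEEGE have repeats: D appearing twice, E appearing 3 times, and G appearing 3 times.
Dividing 8! = 40320 by 3!·3!·2! = 72 for the repeated letters gives 560.

560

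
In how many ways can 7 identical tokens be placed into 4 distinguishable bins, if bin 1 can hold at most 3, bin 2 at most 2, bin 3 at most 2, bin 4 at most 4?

26

By stars and bars, unrestricted non-negative solutions to x_1+…+x_4 = 7 number C(7+3,3) = 120.
Subtract solutions that violate a single cap (substitute x_i' = x_i − (cap_i+1)): x_1 ≥ 4 gives C(6,3) = 20; x_2 ≥ 3 gives C(7,3) = 35; x_3 ≥ 3 gives C(7,3) = 35; x_4 ≥ 5 gives C(5,3) = 10. Together 100.
Add back pairs where two caps are both exceeded: 1 + 1 + 0 + 4 + 0 + 0 = 6.
By inclusion–exclusion the count is 120 − 100 + 6 = 26.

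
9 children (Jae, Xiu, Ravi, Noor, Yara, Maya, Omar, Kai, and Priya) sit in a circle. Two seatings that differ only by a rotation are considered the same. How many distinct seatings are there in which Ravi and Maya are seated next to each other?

Treat {Ravi, Maya} as one unit (2 internal orders) and seat the resulting 8 units around the table: (7)! circular arrangements.
So 2 × (7)! = 2 × 5040 = 10080.

10080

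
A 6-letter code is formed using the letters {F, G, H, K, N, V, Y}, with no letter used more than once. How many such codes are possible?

With no repetition, fill the 6 letters in order: 7 choices, then 6, down to 2.
That product is 7 × 6 × 5 × 4 × 3 × 2 = 5040.

5040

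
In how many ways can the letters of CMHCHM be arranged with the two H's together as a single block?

Treat the 2 copies of H as a single block. The multiset to arrange is then {HH, C, C, M, M}, 5 items in all.
That gives (5)!/(2!·2!) = 30 arrangements.

30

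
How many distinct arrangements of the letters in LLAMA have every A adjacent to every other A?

12

Treat the 2 copies of A as a single block. The multiset to arrange is then {AA, L, L, M}, 4 items in all.
That gives (4)!/(2!) = 12 arrangements.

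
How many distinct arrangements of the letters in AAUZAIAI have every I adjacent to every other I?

Treat the 2 copies of I as a single block. The multiset to arrange is then {II, A, A, A, A, U, Z}, 7 items in all.
That gives (7)!/(4!) = 210 arrangements.

210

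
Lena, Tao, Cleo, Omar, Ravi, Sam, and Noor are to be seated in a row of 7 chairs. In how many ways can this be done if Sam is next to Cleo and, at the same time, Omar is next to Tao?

Treat {Sam,Cleo} as one block (2 orders) and {Omar,Tao} as another (2 orders).
That leaves 5 units to arrange: 2 × 2 × 5! = 4 × 120 = 480.

480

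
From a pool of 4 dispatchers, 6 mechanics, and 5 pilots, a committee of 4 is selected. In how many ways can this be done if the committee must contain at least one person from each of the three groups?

720

Unrestricted: C(15,4) = 1365 ways to pick any 4 of the 15.
Selections missing a whole group: no dispatchers → C(11,4) = 330; no mechanics → C(9,4) = 126; no pilots → C(10,4) = 210.
Add back selections omitting two groups (i.e. drawn from a single group): C(4,4) + C(6,4) + C(5,4) = 21.
By inclusion–exclusion: 1365 − 666 + 21 = 720.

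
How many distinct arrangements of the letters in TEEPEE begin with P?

5

With the first slot taken by P, it remains to arrange the other 5 letters (TEEEE).
Those 5 letters have E appearing 4 times, giving (5)!/(4!) = 5.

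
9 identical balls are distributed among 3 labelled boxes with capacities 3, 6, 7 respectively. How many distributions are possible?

Ignoring the caps, the number of non-negative solutions to x_1+…+x_3 = 9 is C(11,2) = 55.
Subtract solutions that violate a single cap (substitute x_i' = x_i − (cap_i+1)): x_1 ≥ 4 gives C(7,2) = 21; x_2 ≥ 7 gives C(4,2) = 6; x_3 ≥ 8 gives C(3,2) = 3. Together 30.
No two caps can be exceeded simultaneously, so the pair terms are all 0.
By inclusion–exclusion the count is 55 − 30 + 0 = 25.

25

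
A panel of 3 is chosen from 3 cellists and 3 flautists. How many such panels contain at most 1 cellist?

Split by how many cellists are chosen (0 through 1).
Sum: C(3,0)·C(3,3) + C(3,1)·C(3,2) = 1 + 9 = 10.

10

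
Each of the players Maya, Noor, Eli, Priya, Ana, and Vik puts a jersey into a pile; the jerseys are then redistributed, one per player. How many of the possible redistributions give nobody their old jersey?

265

Let Aᵢ be the assignments in which player i gets their old jersey. We want the size of the complement of A₁∪…∪A_6.
By inclusion–exclusion this is Σ_{j=0}^{6} (−1)^j C(6,j)·(6−j)!.
Computing: 720 − 720 + 360 − 120 + 30 − 6 + 1 = 265.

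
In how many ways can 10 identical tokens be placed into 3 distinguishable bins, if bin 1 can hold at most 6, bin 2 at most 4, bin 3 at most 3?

10

Without the upper bounds there are C(12,2) = 66 ways to split 10 among 3 bins.
Subtract solutions that violate a single cap (substitute x_i' = x_i − (cap_i+1)): x_1 ≥ 7 gives C(5,2) = 10; x_2 ≥ 5 gives C(7,2) = 21; x_3 ≥ 4 gives C(8,2) = 28. Together 59.
Add back pairs where two caps are both exceeded: 0 + 0 + 3 = 3.
By inclusion–exclusion the count is 66 − 59 + 3 = 10.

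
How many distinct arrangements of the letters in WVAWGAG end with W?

Fix W in the last position and arrange the remaining 6 letters.
Those 6 letters have A appearing twice and G appearing twice, giving (6)!/(2!·2!) = 180.

180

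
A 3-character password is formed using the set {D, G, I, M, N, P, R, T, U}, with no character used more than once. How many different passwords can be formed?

504

This is a permutation of 3 out of 9: P(9,3) = 9!/6!.
9 × 8 × 7 = 504.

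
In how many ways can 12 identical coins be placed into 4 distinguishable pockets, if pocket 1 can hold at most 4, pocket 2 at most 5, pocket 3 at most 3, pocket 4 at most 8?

100

Ignoring the caps, the number of non-negative solutions to x_1+…+x_4 = 12 is C(15,3) = 455.
Subtract solutions that violate a single cap (substitute x_i' = x_i − (cap_i+1)): x_1 ≥ 5 gives C(10,3) = 120; x_2 ≥ 6 gives C(9,3) = 84; x_3 ≥ 4 gives C(11,3) = 165; x_4 ≥ 9 gives C(6,3) = 20. Together 389.
Add back pairs where two caps are both exceeded: 4 + 20 + 0 + 10 + 0 + 0 = 34.
By inclusion–exclusion the count is 455 − 389 + 34 = 100.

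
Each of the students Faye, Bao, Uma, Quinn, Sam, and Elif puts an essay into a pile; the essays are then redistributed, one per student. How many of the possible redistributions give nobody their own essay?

Count assignments avoiding every fixed point. For any j of the 6 students fixed to their own essay, the other 6−j can be arranged in (6−j)! ways.
By inclusion–exclusion this is Σ_{j=0}^{6} (−1)^j C(6,j)·(6−j)!.
Computing: 720 − 720 + 360 − 120 + 30 − 6 + 1 = 265.

265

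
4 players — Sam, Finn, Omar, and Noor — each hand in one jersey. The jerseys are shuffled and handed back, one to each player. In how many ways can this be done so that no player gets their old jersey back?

9

Let Aᵢ be the assignments in which player i gets their old jersey. We want the size of the complement of A₁∪…∪A_4.
By inclusion–exclusion this is Σ_{j=0}^{4} (−1)^j C(4,j)·(4−j)!.
Computing: 24 − 24 + 12 − 4 + 1 = 9.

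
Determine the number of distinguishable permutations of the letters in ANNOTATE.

5040

Letter multiplicities in ANNOTATE: A×2, E×1, N×2, O×1, T×2.
So there are 8! / (2!·2!·2!) = 5040 distinguishable arrangements.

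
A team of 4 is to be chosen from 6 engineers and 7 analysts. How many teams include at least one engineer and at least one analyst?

With no constraint there are C(13,4) = 715 possible selections.
Selections missing a whole group: no engineers → C(7,4) = 35; no analysts → C(6,4) = 15.
Both groups omitted at once is impossible, so 715 − 50 = 665.

665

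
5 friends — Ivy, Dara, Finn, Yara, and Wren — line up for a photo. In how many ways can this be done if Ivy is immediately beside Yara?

Place the 3 others and the Ivy-Yara pair as 4 objects in a line; the pair has 2 internal arrangements.
That gives 2 × 4! = 2 × 24 = 48.

48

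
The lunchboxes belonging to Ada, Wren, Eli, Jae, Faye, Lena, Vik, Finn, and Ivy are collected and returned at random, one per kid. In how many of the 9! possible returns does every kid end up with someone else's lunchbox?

Count assignments avoiding every fixed point. For any j of the 9 kids fixed to their own lunchbox, the other 9−j can be arranged in (9−j)! ways.
By inclusion–exclusion this is Σ_{j=0}^{9} (−1)^j C(9,j)·(9−j)!.
Computing: 362880 − 362880 + 181440 − 60480 + 15120 − 3024 + 504 − 72 + 9 − 1 = 133496.

133496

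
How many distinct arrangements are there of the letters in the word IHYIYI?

The 6 letters of IHYIYI have repeats: I appearing 3 times and Y appearing twice.
Dividing 6! = 720 by 3!·2! = 12 for the repeated letters gives 60.

60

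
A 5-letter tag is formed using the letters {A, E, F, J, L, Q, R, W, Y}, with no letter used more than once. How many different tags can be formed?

15120

This is a permutation of 5 out of 9: P(9,5) = 9!/4!.
That product is 9 × 8 × 7 × 6 × 5 = 15120.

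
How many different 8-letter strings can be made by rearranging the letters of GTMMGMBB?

1680

The 8 letters of GTMMGMBB have repeats: B appearing twice, G appearing twice, and M appearing 3 times.
Dividing 8! = 40320 by 3!·2!·2! = 24 for the repeated letters gives 1680.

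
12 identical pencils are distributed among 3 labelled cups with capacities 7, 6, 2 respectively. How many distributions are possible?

Without the upper bounds there are C(14,2) = 91 ways to split 12 among 3 cups.
Subtract solutions that violate a single cap (substitute x_i' = x_i − (cap_i+1)): x_1 ≥ 8 gives C(6,2) = 15; x_2 ≥ 7 gives C(7,2) = 21; x_3 ≥ 3 gives C(11,2) = 55. Together 91.
Add back pairs where two caps are both exceeded: 0 + 3 + 6 = 9.
By inclusion–exclusion the count is 91 − 91 + 9 = 9.

9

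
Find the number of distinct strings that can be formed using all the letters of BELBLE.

90

BELBLE has 6 letters with B appearing twice, E appearing twice, and L appearing twice.
Dividing 6! = 720 by 2!·2!·2! = 8 for the repeated letters gives 90.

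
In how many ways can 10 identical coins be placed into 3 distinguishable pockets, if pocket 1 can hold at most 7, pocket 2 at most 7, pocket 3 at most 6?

44

Ignoring the caps, the number of non-negative solutions to x_1+…+x_3 = 10 is C(12,2) = 66.
Subtract solutions that violate a single cap (substitute x_i' = x_i − (cap_i+1)): x_1 ≥ 8 gives C(4,2) = 6; x_2 ≥ 8 gives C(4,2) = 6; x_3 ≥ 7 gives C(5,2) = 10. Together 22.
No two caps can be exceeded simultaneously, so the pair terms are all 0.
By inclusion–exclusion the count is 66 − 22 + 0 = 44.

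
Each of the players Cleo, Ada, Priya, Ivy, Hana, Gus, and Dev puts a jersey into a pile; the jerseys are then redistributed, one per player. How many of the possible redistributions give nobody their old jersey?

1854

Let Aᵢ be the assignments in which player i gets their old jersey. We want the size of the complement of A₁∪…∪A_7.
By inclusion–exclusion this is Σ_{j=0}^{7} (−1)^j C(7,j)·(7−j)!.
Computing: 5040 − 5040 + 2520 − 840 + 210 − 42 + 7 − 1 = 1854.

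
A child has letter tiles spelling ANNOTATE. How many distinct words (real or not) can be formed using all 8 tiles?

5040

Letter multiplicities in ANNOTATE: A×2, E×1, N×2, O×1, T×2.
Dividing 8! = 40320 by 2!·2!·2! = 8 for the repeated letters gives 5040.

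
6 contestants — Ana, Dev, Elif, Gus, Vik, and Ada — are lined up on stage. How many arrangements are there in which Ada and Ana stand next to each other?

Place the 4 others and the Ada-Ana pair as 5 objects in a line; the pair has 2 internal arrangements.
That gives 2 × 5! = 2 × 120 = 240.

240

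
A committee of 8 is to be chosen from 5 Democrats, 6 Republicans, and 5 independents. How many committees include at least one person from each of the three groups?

Unrestricted: C(16,8) = 12870 ways to pick any 8 of the 16.
Subtract selections that omit an entire group: no Democrats → C(11,8) = 165; no Republicans → C(10,8) = 45; no independents → C(11,8) = 165.
Add back selections omitting two groups (i.e. drawn from a single group): C(5,8) + C(6,8) + C(5,8) = 0.
By inclusion–exclusion: 12870 − 375 + 0 = 12495.

12495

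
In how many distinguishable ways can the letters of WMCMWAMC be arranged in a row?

1680

The 8 letters of WMCMWAMC have repeats: C appearing twice, M appearing 3 times, and W appearing twice.
The number of distinct arrangements is 8!/(3!·2!·2!) = 40320/24 = 1680.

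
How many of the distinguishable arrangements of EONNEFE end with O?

60

Fix O in the last position and arrange the remaining 6 letters.
Those 6 letters have E appearing 3 times and N appearing twice, giving (6)!/(3!·2!) = 60.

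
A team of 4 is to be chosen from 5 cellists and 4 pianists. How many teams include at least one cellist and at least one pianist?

With no constraint there are C(9,4) = 126 possible selections.
Selections missing a whole group: no cellists → C(4,4) = 1; no pianists → C(5,4) = 5.
Both groups omitted at once is impossible, so 126 − 6 = 120.

120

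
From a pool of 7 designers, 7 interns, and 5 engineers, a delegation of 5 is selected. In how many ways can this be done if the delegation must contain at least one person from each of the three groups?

With no constraint there are C(19,5) = 11628 possible selections.
Subtract selections that omit an entire group: no designers → C(12,5) = 792; no interns → C(12,5) = 792; no engineers → C(14,5) = 2002.
Add back selections omitting two groups (i.e. drawn from a single group): C(7,5) + C(7,5) + C(5,5) = 43.
By inclusion–exclusion: 11628 − 3586 + 43 = 8085.

8085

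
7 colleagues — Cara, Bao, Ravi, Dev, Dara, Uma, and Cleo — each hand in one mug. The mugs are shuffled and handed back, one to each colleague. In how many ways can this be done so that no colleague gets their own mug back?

Let Aᵢ be the assignments in which colleague i gets their own mug. We want the size of the complement of A₁∪…∪A_7.
By inclusion–exclusion this is Σ_{j=0}^{7} (−1)^j C(7,j)·(7−j)!.
Computing: 5040 − 5040 + 2520 − 840 + 210 − 42 + 7 − 1 = 1854.

1854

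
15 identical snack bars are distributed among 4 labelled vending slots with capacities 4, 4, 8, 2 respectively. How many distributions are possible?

19

By stars and bars, unrestricted non-negative solutions to x_1+…+x_4 = 15 number C(15+3,3) = 816.
Subtract solutions that violate a single cap (substitute x_i' = x_i − (cap_i+1)): x_1 ≥ 5 gives C(13,3) = 286; x_2 ≥ 5 gives C(13,3) = 286; x_3 ≥ 9 gives C(9,3) = 84; x_4 ≥ 3 gives C(15,3) = 455. Together 1111.
Add back pairs where two caps are both exceeded: 56 + 4 + 120 + 4 + 120 + 20 = 324.
Subtract triples: 0 + 10 + 0 + 0 = 10.
By inclusion–exclusion the count is 816 − 1111 + 324 − 10 = 19.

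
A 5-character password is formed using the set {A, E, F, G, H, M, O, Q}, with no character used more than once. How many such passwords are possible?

6720

This is a permutation of 5 out of 8: P(8,5) = 8!/3!.
That product is 8 × 7 × 6 × 5 × 4 = 6720.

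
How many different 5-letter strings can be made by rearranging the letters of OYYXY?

20

Letter multiplicities in OYYXY: O×1, X×1, Y×3.
Dividing 5! = 120 by 3! = 6 for the repeated letters gives 20.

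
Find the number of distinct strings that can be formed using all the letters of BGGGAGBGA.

BGGGAGBGA has 9 letters with A appearing twice, B appearing twice, and G appearing 5 times.
Dividing 9! = 362880 by 5!·2!·2! = 480 for the repeated letters gives 756.

756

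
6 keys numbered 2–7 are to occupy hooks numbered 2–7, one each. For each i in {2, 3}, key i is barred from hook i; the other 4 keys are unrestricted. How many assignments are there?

Let Aᵢ (for i ∈ {2, 3}) be the placements that put key i in its forbidden hook. Any j of these fix j positions, leaving (6−j)! ways to fill the rest, and there are C(2,j) ways to pick which j.
By inclusion–exclusion, the number of valid placements is Σ_{j=0}^{2} (−1)^j C(2,j)·(6−j)!.
Computing: 720 − 240 + 24 = 504.

504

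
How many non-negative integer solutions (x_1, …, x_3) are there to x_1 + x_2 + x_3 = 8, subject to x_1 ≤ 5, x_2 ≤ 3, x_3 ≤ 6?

21

Ignoring the caps, the number of non-negative solutions to x_1+…+x_3 = 8 is C(10,2) = 45.
Subtract solutions that violate a single cap (substitute x_i' = x_i − (cap_i+1)): x_1 ≥ 6 gives C(4,2) = 6; x_2 ≥ 4 gives C(6,2) = 15; x_3 ≥ 7 gives C(3,2) = 3. Together 24.
No two caps can be exceeded simultaneously, so the pair terms are all 0.
By inclusion–exclusion the count is 45 − 24 + 0 = 21.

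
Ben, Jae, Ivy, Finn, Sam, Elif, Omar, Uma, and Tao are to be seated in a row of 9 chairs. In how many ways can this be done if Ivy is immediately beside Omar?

Glue Ivy and Omar into one block (2 internal orders), leaving 8 units to arrange in a row.
So the count is 2·(8)! = 80640.

80640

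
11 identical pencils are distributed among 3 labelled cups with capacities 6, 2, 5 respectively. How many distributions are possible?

6

By stars and bars, unrestricted non-negative solutions to x_1+…+x_3 = 11 number C(11+2,2) = 78.
Subtract solutions that violate a single cap (substitute x_i' = x_i − (cap_i+1)): x_1 ≥ 7 gives C(6,2) = 15; x_2 ≥ 3 gives C(10,2) = 45; x_3 ≥ 6 gives C(7,2) = 21. Together 81.
Add back pairs where two caps are both exceeded: 3 + 0 + 6 = 9.
By inclusion–exclusion the count is 78 − 81 + 9 = 6.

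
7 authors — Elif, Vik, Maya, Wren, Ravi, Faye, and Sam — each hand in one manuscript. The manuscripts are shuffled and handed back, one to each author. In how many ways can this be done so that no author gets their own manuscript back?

Let Aᵢ be the assignments in which author i gets their own manuscript. We want the size of the complement of A₁∪…∪A_7.
By inclusion–exclusion this is Σ_{j=0}^{7} (−1)^j C(7,j)·(7−j)!.
Computing: 5040 − 5040 + 2520 − 840 + 210 − 42 + 7 − 1 = 1854.

1854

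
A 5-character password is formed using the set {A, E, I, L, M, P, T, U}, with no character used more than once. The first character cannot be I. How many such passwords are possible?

The first character has 8−1 = 7 choices (anything except I).
The remaining 4 characters are filled from the other 7 symbols without repetition: 7 × 6 × 5 × 4 = 840.
Total: 7 × 840 = 5880.

5880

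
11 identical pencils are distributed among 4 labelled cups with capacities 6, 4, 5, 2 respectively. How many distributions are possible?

Without the upper bounds there are C(14,3) = 364 ways to split 11 among 4 cups.
Subtract solutions that violate a single cap (substitute x_i' = x_i − (cap_i+1)): x_1 ≥ 7 gives C(7,3) = 35; x_2 ≥ 5 gives C(9,3) = 84; x_3 ≥ 6 gives C(8,3) = 56; x_4 ≥ 3 gives C(11,3) = 165. Together 340.
Add back pairs where two caps are both exceeded: 0 + 0 + 4 + 1 + 20 + 10 = 35.
By inclusion–exclusion the count is 364 − 340 + 35 = 59.

59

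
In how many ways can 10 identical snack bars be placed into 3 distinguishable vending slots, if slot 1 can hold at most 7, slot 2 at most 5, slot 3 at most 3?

18

Without the upper bounds there are C(12,2) = 66 ways to split 10 among 3 vending slots.
Subtract solutions that violate a single cap (substitute x_i' = x_i − (cap_i+1)): x_1 ≥ 8 gives C(4,2) = 6; x_2 ≥ 6 gives C(6,2) = 15; x_3 ≥ 4 gives C(8,2) = 28. Together 49.
Add back pairs where two caps are both exceeded: 0 + 0 + 1 = 1.
By inclusion–exclusion the count is 66 − 49 + 1 = 18.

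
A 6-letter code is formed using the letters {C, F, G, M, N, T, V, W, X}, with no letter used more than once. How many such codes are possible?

This is a permutation of 6 out of 9: P(9,6) = 9!/3!.
9 × 8 × 7 × 6 × 5 × 4 = 60480.

60480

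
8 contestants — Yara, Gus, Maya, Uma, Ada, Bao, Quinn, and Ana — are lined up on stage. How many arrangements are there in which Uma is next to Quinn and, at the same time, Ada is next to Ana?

Treat {Uma,Quinn} as one block (2 orders) and {Ada,Ana} as another (2 orders).
That leaves 6 units to arrange: 2 × 2 × 6! = 4 × 720 = 2880.

2880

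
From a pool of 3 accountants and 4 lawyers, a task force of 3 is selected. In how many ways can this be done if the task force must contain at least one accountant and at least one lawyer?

With no constraint there are C(7,3) = 35 possible selections.
Selections missing a whole group: no accountants → C(4,3) = 4; no lawyers → C(3,3) = 1.
Both groups omitted at once is impossible, so 35 − 5 = 30.

30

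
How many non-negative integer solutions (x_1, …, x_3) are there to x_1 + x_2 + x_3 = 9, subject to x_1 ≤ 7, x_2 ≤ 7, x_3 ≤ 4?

34

By stars and bars, unrestricted non-negative solutions to x_1+…+x_3 = 9 number C(9+2,2) = 55.
Subtract solutions that violate a single cap (substitute x_i' = x_i − (cap_i+1)): x_1 ≥ 8 gives C(3,2) = 3; x_2 ≥ 8 gives C(3,2) = 3; x_3 ≥ 5 gives C(6,2) = 15. Together 21.
No two caps can be exceeded simultaneously, so the pair terms are all 0.
By inclusion–exclusion the count is 55 − 21 + 0 = 34.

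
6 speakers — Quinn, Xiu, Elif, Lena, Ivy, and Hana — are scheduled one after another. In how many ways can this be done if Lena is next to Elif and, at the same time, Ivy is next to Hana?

96

Treat {Lena,Elif} as one block (2 orders) and {Ivy,Hana} as another (2 orders).
That leaves 4 units to arrange: 2 × 2 × 4! = 4 × 24 = 96.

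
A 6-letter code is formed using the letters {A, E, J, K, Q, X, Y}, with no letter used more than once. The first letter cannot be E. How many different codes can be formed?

The first letter has 7−1 = 6 choices (anything except E).
The remaining 5 letters are filled from the other 6 symbols without repetition: 6 × 5 × 4 × 3 × 2 = 720.
Total: 6 × 720 = 4320.

4320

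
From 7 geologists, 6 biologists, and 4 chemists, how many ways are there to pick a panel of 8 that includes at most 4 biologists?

Split by how many biologists are chosen (0 through 4).
Sum: C(6,0)·C(11,8) + C(6,1)·C(11,7) + C(6,2)·C(11,6) + C(6,3)·C(11,5) + C(6,4)·C(11,4) = 165 + 1980 + 6930 + 9240 + 4950 = 23265.

23265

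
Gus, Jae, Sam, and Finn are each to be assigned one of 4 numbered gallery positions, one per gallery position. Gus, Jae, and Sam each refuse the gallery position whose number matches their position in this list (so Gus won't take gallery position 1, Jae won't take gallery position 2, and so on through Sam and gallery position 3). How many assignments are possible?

Let Aᵢ (for i ∈ {1, 2, 3}) be the placements that put person i in their forbidden gallery position. Any j of these fix j positions, leaving (4−j)! ways to fill the rest, and there are C(3,j) ways to pick which j.
By inclusion–exclusion, the number of valid placements is Σ_{j=0}^{3} (−1)^j C(3,j)·(4−j)!.
Computing: 24 − 18 + 6 − 1 = 11.

11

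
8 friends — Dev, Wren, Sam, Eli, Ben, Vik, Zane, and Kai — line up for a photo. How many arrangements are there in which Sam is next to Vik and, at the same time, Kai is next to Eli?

2880

Treat {Sam,Vik} as one block (2 orders) and {Kai,Eli} as another (2 orders).
That leaves 6 units to arrange: 2 × 2 × 6! = 4 × 720 = 2880.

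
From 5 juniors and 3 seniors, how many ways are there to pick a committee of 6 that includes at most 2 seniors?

Split by how many seniors are chosen (0 through 2).
Sum: C(3,0)·C(5,6) + C(3,1)·C(5,5) + C(3,2)·C(5,4) = 0 + 3 + 15 = 18.

18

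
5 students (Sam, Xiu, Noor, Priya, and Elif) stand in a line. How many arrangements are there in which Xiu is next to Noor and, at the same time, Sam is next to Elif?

24

Treat {Xiu,Noor} as one block (2 orders) and {Sam,Elif} as another (2 orders).
That leaves 3 units to arrange: 2 × 2 × 3! = 4 × 6 = 24.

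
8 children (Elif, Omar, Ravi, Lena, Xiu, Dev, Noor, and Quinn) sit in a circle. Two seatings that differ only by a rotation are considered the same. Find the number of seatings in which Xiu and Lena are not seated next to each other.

All circular seatings of 8 people number (7)! = 5040.
Seatings with Xiu beside Lena: treat them as a block with 2 internal orders, giving 2 × (6)! = 1440.
Subtracting, 5040 − 1440 = 3600.

3600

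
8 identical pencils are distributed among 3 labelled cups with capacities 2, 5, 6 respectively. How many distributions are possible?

Without the upper bounds there are C(10,2) = 45 ways to split 8 among 3 cups.
Subtract solutions that violate a single cap (substitute x_i' = x_i − (cap_i+1)): x_1 ≥ 3 gives C(7,2) = 21; x_2 ≥ 6 gives C(4,2) = 6; x_3 ≥ 7 gives C(3,2) = 3. Together 30.
No two caps can be exceeded simultaneously, so the pair terms are all 0.
By inclusion–exclusion the count is 45 − 30 + 0 = 15.

15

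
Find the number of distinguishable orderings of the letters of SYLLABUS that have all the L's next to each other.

2520

Treat the 2 copies of L as a single block. The multiset to arrange is then {LL, A, B, S, S, U, Y}, 7 items in all.
That gives (7)!/(2!) = 2520 arrangements.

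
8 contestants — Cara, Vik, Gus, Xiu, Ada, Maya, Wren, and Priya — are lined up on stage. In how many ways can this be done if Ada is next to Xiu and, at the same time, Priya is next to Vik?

Treat {Ada,Xiu} as one block (2 orders) and {Priya,Vik} as another (2 orders).
That leaves 6 units to arrange: 2 × 2 × 6! = 4 × 720 = 2880.

2880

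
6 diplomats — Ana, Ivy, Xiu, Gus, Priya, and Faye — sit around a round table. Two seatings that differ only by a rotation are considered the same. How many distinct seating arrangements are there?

Around a circle, 6 distinct people have 6!/6 = (5)! = 120 rotationally distinct seatings.

120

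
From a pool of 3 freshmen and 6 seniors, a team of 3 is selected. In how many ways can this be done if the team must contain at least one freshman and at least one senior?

63

With no constraint there are C(9,3) = 84 possible selections.
Subtract selections that omit an entire group: no freshmen → C(6,3) = 20; no seniors → C(3,3) = 1.
Both groups omitted at once is impossible, so 84 − 21 = 63.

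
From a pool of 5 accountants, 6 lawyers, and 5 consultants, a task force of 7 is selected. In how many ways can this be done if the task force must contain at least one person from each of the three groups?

Total 7-person selections from all 16: C(16,7) = 11440.
Subtract selections that omit an entire group: no accountants → C(11,7) = 330; no lawyers → C(10,7) = 120; no consultants → C(11,7) = 330.
Add back selections omitting two groups (i.e. drawn from a single group): C(5,7) + C(6,7) + C(5,7) = 0.
By inclusion–exclusion: 11440 − 780 + 0 = 10660.

10660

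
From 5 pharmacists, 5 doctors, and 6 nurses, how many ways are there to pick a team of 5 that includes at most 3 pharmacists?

4312

Split by how many pharmacists are chosen (0 through 3).
Sum: C(5,0)·C(11,5) + C(5,1)·C(11,4) + C(5,2)·C(11,3) + C(5,3)·C(11,2) = 462 + 1650 + 1650 + 550 = 4312.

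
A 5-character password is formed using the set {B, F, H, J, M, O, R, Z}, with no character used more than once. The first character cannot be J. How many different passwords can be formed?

5880

The first character has 8−1 = 7 choices (anything except J).
The remaining 4 characters are filled from the other 7 symbols without repetition: 7 × 6 × 5 × 4 = 840.
Total: 7 × 840 = 5880.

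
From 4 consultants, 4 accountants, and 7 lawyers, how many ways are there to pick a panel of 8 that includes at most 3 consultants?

6105

Split by how many consultants are chosen (0 through 3).
Sum: C(4,0)·C(11,8) + C(4,1)·C(11,7) + C(4,2)·C(11,6) + C(4,3)·C(11,5) = 165 + 1320 + 2772 + 1848 = 6105.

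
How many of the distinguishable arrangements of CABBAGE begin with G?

Fix G in the first position and arrange the remaining 6 letters.
Those 6 letters have A appearing twice and B appearing twice, giving (6)!/(2!·2!) = 180.

180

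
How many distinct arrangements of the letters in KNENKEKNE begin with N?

560

Fix N in the first position and arrange the remaining 8 letters.
Those 8 letters have E appearing 3 times, K appearing 3 times, and N appearing twice, giving (8)!/(3!·3!·2!) = 560.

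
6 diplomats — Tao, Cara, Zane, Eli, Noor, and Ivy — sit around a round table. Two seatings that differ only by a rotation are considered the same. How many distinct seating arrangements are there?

120

Around a circle, 6 distinct people have 6!/6 = (5)! = 120 rotationally distinct seatings.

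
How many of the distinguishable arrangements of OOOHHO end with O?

Fix O in the last position and arrange the remaining 5 letters.
Those 5 letters have H appearing twice and O appearing 3 times, giving (5)!/(3!·2!) = 10.

10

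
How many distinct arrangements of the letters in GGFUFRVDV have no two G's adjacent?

There are 9!/(2!·2!·2!) = 45360 arrangements of GGFUFRVDV in total.
If the two G's are adjacent, glue them into one block, leaving 8 items to arrange: (8)!/(2!·2!) = 10080 ways.
Subtracting, 45360 − 10080 = 35280 arrangements keep the G's apart.

35280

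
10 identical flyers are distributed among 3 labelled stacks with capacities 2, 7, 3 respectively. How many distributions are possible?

By stars and bars, unrestricted non-negative solutions to x_1+…+x_3 = 10 number C(10+2,2) = 66.
Subtract solutions that violate a single cap (substitute x_i' = x_i − (cap_i+1)): x_1 ≥ 3 gives C(9,2) = 36; x_2 ≥ 8 gives C(4,2) = 6; x_3 ≥ 4 gives C(8,2) = 28. Together 70.
Add back pairs where two caps are both exceeded: 0 + 10 + 0 = 10.
By inclusion–exclusion the count is 66 − 70 + 10 = 6.

6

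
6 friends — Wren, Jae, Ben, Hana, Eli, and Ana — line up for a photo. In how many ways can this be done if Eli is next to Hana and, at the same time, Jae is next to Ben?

96

Treat {Eli,Hana} as one block (2 orders) and {Jae,Ben} as another (2 orders).
That leaves 4 units to arrange: 2 × 2 × 4! = 4 × 24 = 96.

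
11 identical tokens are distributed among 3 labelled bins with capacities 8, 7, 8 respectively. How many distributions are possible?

Without the upper bounds there are C(13,2) = 78 ways to split 11 among 3 bins.
Subtract solutions that violate a single cap (substitute x_i' = x_i − (cap_i+1)): x_1 ≥ 9 gives C(4,2) = 6; x_2 ≥ 8 gives C(5,2) = 10; x_3 ≥ 9 gives C(4,2) = 6. Together 22.
No two caps can be exceeded simultaneously, so the pair terms are all 0.
By inclusion–exclusion the count is 78 − 22 + 0 = 56.

56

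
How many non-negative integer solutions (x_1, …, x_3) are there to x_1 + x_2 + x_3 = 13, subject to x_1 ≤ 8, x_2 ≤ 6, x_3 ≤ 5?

27

Without the upper bounds there are C(15,2) = 105 ways to split 13 among 3 variables.
Subtract solutions that violate a single cap (substitute x_i' = x_i − (cap_i+1)): x_1 ≥ 9 gives C(6,2) = 15; x_2 ≥ 7 gives C(8,2) = 28; x_3 ≥ 6 gives C(9,2) = 36. Together 79.
Add back pairs where two caps are both exceeded: 0 + 0 + 1 = 1.
By inclusion–exclusion the count is 105 − 79 + 1 = 27.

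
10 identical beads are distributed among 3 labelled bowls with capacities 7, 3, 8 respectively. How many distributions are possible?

By stars and bars, unrestricted non-negative solutions to x_1+…+x_3 = 10 number C(10+2,2) = 66.
Subtract solutions that violate a single cap (substitute x_i' = x_i − (cap_i+1)): x_1 ≥ 8 gives C(4,2) = 6; x_2 ≥ 4 gives C(8,2) = 28; x_3 ≥ 9 gives C(3,2) = 3. Together 37.
No two caps can be exceeded simultaneously, so the pair terms are all 0.
By inclusion–exclusion the count is 66 − 37 + 0 = 29.

29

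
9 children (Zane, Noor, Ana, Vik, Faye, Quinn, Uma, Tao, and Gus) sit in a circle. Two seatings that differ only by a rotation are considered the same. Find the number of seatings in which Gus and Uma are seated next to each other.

10080

Glue Gus and Uma into a block (2 internal orders). Seating 8 units around a circle gives (7)! arrangements.
So 2 × (7)! = 2 × 5040 = 10080.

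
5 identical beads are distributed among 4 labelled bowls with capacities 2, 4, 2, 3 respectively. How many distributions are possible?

31

Without the upper bounds there are C(8,3) = 56 ways to split 5 among 4 bowls.
Subtract solutions that violate a single cap (substitute x_i' = x_i − (cap_i+1)): x_1 ≥ 3 gives C(5,3) = 10; x_2 ≥ 5 gives C(3,3) = 1; x_3 ≥ 3 gives C(5,3) = 10; x_4 ≥ 4 gives C(4,3) = 4. Together 25.
No two caps can be exceeded simultaneously, so the pair terms are all 0.
By inclusion–exclusion the count is 56 − 25 + 0 = 31.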